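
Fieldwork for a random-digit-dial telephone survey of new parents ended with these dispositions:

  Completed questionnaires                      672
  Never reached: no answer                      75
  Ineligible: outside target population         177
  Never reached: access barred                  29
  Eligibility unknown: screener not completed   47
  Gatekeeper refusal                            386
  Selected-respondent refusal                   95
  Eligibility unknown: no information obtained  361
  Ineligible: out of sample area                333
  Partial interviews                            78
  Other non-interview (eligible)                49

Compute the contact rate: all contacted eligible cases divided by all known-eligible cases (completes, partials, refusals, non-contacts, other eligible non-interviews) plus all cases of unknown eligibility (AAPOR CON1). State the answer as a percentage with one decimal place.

Declined to participate = 386 + 95 = 481
No contact after all attempts = 75 + 29 = 104
Unknown eligibility = 47 + 361 = 408
Out of scope = 177 + 333 = 510
Top: 672 + 78 + 481 + 49 = 1280
Denominator: 672 + 78 + 481 + 104 + 49 + 408 = 1792
CON1 = 1280 / 1792 = 0.7143

71.4%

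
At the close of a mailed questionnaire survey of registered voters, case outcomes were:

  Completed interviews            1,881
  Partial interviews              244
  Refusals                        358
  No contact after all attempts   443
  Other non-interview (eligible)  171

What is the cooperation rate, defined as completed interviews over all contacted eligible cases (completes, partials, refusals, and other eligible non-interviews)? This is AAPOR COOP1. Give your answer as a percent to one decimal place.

70.9%

Numerator = 1881
Denom = 1881 + 244 + 358 + 171 = 2654
COOP1 = 1881 / 2654 = 0.7087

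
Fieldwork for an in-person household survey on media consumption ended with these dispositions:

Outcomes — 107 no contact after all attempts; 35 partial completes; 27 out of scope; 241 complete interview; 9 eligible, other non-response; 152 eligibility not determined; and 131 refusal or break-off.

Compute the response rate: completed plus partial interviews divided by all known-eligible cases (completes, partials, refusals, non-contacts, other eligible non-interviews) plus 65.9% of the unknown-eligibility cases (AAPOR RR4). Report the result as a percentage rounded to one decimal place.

44.3%

Num → 241 + 35 = 276
Known eligible → 241 + 35 + 131 + 107 + 9 = 523
Eligible share of unknowns → 0.6590 × 152 = 100.17
Denom → 523 + 100.17 = 623.17
RR4 = 276 / 623.17 = 0.4429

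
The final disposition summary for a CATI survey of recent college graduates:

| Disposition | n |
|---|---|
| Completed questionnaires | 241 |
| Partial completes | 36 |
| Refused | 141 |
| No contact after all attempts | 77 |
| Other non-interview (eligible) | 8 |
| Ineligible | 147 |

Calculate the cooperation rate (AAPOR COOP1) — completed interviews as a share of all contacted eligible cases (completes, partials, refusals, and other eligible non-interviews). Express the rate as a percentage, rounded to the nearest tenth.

56.6%

Numerator: 241
Base: 241 + 36 + 141 + 8 = 426
COOP1 = 241 / 426 = 0.5657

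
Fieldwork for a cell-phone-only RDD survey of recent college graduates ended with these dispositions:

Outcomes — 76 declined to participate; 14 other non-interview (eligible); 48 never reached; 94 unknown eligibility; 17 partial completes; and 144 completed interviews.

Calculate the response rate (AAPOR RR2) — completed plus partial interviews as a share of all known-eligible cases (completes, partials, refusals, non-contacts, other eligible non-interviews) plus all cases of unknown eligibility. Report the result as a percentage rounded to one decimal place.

41.0%

Num: 144 + 17 = 161
Denom: 144 + 17 + 76 + 48 + 14 + 94 = 393
RR2 = 161 / 393 = 0.4097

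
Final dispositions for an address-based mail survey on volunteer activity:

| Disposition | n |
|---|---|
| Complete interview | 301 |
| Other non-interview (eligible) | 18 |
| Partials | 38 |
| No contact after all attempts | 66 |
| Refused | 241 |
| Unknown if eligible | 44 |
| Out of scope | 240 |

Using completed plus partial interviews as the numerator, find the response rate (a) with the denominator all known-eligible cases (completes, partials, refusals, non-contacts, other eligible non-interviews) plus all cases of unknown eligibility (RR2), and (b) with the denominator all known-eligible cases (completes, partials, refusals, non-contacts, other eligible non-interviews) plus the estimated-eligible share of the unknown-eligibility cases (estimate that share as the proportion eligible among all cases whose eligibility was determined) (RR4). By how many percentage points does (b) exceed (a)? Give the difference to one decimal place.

Numerator → 301 + 38 = 339
Base → 301 + 38 + 241 + 66 + 18 + 44 = 708
RR2 = 339 / 708 = 0.4788
Determined eligible → 301 + 38 + 241 + 66 + 18 = 664
e = 664 / (664 + 240) = 664 / 904 = 0.7345
Eligible share of unknowns → 0.7345 × 44 = 32.32
Base → 664 + 32.32 = 696.32
RR4 = 339 / 696.32 = 0.4868
Difference = 48.68 − 47.88 = 0.80 percentage points

0.8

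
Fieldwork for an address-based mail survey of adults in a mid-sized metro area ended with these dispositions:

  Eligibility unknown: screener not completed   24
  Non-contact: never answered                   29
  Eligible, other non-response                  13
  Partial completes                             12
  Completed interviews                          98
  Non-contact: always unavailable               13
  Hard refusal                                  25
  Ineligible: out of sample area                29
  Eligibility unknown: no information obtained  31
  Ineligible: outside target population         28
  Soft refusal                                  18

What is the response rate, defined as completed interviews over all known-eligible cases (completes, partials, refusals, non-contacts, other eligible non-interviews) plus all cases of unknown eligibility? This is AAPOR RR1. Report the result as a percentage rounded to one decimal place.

Refusals = 25 + 18 = 43
No contact after all attempts = 29 + 13 = 42
Eligibility not determined = 24 + 31 = 55
Out of scope = 28 + 29 = 57
Num → 98
Denom → 98 + 12 + 43 + 42 + 13 + 55 = 263
RR1 = 98 / 263 = 0.3726

37.3%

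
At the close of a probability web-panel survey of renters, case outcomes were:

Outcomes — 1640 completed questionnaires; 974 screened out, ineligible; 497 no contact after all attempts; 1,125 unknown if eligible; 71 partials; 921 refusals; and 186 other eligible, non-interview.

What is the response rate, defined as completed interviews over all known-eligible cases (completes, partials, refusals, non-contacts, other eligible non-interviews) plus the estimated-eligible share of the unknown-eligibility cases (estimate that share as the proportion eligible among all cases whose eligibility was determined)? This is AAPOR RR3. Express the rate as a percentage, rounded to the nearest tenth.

Num → 1640
Eligible (known) → 1640 + 71 + 921 + 497 + 186 = 3315
e = 3315 / (3315 + 974) = 3315 / 4289 = 0.7729
e × U → 0.7729 × 1125 = 869.51
Denominator → 3315 + 869.51 = 4184.51
RR3 = 1640 / 4184.51 = 0.3919

39.2%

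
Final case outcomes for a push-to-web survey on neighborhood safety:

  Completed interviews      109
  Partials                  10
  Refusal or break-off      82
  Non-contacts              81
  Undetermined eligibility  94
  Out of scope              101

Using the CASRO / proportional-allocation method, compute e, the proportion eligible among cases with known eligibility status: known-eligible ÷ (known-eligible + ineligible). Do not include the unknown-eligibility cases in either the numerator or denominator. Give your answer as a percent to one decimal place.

Known eligible: 109 + 10 + 82 + 81 = 282
e = 282 / (282 + 101) = 282 / 383 = 0.7363

73.6%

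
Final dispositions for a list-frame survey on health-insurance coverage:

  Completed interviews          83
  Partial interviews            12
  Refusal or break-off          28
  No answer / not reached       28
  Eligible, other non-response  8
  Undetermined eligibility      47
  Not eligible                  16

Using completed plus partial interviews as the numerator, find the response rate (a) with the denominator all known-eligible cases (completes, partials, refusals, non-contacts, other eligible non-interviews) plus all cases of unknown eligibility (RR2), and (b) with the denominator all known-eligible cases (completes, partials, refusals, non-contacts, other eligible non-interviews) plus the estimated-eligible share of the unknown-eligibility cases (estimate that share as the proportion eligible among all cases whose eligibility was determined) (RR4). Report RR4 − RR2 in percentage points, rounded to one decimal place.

Top → 83 + 12 = 95
Denom → 83 + 12 + 28 + 28 + 8 + 47 = 206
RR2 = 95 / 206 = 0.4612
Eligible (known) → 83 + 12 + 28 + 28 + 8 = 159
e = 159 / (159 + 16) = 159 / 175 = 0.9086
Eligible share of unknowns → 0.9086 × 47 = 42.70
Denom → 159 + 42.70 = 201.70
RR4 = 95 / 201.70 = 0.4710
Difference = 47.10 − 46.12 = 0.98 percentage points

1.0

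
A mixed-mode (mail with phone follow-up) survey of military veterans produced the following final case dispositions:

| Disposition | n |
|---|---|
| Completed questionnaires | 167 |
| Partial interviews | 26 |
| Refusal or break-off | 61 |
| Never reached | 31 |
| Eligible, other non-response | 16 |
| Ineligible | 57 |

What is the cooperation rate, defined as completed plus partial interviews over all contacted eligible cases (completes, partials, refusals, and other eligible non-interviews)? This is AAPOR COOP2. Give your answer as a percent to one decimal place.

Num = 167 + 26 = 193
Denominator = 167 + 26 + 61 + 16 = 270
COOP2 = 193 / 270 = 0.7148

71.5%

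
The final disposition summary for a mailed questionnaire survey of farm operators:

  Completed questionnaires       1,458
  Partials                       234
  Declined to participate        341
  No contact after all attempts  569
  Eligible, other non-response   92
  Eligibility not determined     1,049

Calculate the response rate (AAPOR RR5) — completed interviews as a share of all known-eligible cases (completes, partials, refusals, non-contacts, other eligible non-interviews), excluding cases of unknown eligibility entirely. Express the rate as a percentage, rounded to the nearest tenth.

Num → 1458
Denom → 1458 + 234 + 341 + 569 + 92 = 2694
RR5 = 1458 / 2694 = 0.5412

54.1%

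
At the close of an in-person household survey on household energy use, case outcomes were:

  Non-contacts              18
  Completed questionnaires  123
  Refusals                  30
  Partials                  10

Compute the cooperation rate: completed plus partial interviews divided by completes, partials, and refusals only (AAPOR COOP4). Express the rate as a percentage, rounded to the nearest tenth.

81.6%

Top: 123 + 10 = 133
Denominator: 123 + 10 + 30 = 163
COOP4 = 133 / 163 = 0.8160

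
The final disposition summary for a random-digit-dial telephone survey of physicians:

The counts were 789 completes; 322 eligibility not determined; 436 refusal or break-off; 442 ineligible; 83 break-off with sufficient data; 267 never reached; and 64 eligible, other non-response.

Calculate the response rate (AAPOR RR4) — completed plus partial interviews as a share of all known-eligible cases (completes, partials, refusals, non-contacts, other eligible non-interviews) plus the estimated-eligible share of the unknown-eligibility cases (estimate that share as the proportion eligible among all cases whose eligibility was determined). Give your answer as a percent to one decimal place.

46.1%

Numerator: 789 + 83 = 872
Eligible (known): 789 + 83 + 436 + 267 + 64 = 1639
e = 1639 / (1639 + 442) = 1639 / 2081 = 0.7876
e × U: 0.7876 × 322 = 253.61
Denom: 1639 + 253.61 = 1892.61
RR4 = 872 / 1892.61 = 0.4607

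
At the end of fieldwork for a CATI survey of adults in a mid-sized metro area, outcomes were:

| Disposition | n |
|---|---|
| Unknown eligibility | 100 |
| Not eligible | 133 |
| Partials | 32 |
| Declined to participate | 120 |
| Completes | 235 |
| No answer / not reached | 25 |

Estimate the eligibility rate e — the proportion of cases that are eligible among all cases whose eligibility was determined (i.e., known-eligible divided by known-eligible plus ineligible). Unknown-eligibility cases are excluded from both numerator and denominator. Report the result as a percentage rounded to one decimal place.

75.6%

Known eligible: 235 + 32 + 120 + 25 = 412
e = 412 / (412 + 133) = 412 / 545 = 0.7560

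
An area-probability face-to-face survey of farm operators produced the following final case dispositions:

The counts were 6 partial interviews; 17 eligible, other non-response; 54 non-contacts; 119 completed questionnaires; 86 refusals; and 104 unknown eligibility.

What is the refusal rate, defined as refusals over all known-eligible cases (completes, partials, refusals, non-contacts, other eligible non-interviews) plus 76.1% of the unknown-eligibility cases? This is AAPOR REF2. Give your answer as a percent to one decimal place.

23.8%

Num → 86
Known eligible → 119 + 6 + 86 + 54 + 17 = 282
Estimated eligible among unknowns → 0.7610 × 104 = 79.14
Denominator → 282 + 79.14 = 361.14
REF2 = 86 / 361.14 = 0.2381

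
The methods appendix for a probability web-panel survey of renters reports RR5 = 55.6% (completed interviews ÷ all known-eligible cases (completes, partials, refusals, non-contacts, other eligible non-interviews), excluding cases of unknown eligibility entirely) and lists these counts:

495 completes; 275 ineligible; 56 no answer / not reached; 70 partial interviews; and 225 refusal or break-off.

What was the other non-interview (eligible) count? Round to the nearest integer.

RR5 = 495 / D = 0.556
D = 495 / 0.556 = 890.3
Other denominator terms total 846
other non-interview (eligible) = 890.3 − 846 ≈ 44

44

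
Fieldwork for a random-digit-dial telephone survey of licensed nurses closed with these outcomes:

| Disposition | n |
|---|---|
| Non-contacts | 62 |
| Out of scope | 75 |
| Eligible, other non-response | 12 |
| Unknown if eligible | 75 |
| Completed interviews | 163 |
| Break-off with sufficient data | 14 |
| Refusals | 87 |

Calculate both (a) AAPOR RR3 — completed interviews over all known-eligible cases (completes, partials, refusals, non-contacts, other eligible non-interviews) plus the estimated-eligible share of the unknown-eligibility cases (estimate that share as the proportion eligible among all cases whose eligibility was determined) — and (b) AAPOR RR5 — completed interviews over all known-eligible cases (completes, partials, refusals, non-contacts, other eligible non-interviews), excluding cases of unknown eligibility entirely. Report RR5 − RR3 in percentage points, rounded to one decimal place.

7.4

Top = 163
Determined eligible = 163 + 14 + 87 + 62 + 12 = 338
e = 338 / (338 + 75) = 338 / 413 = 0.8184
Estimated eligible among unknowns = 0.8184 × 75 = 61.38
Denom = 338 + 61.38 = 399.38
RR3 = 163 / 399.38 = 0.4081
Denom = 163 + 14 + 87 + 62 + 12 = 338
RR5 = 163 / 338 = 0.4822
Difference = 48.22 − 40.81 = 7.41 percentage points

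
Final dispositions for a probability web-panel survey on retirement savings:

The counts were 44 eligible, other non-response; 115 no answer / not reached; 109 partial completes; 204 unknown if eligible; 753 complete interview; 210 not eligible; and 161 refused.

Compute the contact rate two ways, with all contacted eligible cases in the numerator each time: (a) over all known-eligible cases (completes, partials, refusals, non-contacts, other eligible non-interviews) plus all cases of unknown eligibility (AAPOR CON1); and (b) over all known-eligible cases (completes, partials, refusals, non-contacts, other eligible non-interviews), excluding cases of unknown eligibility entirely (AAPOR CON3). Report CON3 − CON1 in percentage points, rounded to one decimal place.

13.3

Num = 753 + 109 + 161 + 44 = 1067
Denom = 753 + 109 + 161 + 115 + 44 + 204 = 1386
CON1 = 1067 / 1386 = 0.7698
Denom = 753 + 109 + 161 + 115 + 44 = 1182
CON3 = 1067 / 1182 = 0.9027
Difference = 90.27 − 76.98 = 13.29 percentage points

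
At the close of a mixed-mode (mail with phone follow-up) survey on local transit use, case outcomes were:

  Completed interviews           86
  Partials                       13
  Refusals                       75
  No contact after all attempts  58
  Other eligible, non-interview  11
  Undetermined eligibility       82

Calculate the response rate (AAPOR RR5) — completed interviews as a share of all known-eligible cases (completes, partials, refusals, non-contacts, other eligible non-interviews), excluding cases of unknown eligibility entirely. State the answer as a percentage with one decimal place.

35.4%

Numerator: 86
Base: 86 + 13 + 75 + 58 + 11 = 243
RR5 = 86 / 243 = 0.3539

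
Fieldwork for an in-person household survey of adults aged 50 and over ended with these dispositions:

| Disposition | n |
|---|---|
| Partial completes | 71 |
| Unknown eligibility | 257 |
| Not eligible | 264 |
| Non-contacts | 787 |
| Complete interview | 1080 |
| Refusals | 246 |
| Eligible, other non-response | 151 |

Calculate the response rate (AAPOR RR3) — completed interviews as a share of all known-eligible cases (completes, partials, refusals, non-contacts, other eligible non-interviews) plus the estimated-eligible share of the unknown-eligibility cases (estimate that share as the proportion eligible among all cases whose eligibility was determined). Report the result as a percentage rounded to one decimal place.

Top → 1080
Known eligible → 1080 + 71 + 246 + 787 + 151 = 2335
e = 2335 / (2335 + 264) = 2335 / 2599 = 0.8984
Estimated eligible among unknowns → 0.8984 × 257 = 230.89
Denominator → 2335 + 230.89 = 2565.89
RR3 = 1080 / 2565.89 = 0.4209

42.1%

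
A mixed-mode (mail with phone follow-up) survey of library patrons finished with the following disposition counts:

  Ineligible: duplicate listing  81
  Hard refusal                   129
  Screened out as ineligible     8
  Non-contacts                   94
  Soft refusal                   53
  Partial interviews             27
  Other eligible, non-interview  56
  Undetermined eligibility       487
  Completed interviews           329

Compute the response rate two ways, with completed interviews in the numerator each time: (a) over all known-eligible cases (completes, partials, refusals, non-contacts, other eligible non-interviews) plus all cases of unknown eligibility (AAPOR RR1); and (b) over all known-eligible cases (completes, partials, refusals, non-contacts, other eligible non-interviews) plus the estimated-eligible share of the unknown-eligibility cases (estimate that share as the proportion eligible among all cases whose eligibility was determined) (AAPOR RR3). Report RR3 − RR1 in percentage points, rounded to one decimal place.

Refused = 129 + 53 = 182
Ineligible = 8 + 81 = 89
Top: 329
Denominator: 329 + 27 + 182 + 94 + 56 + 487 = 1175
RR1 = 329 / 1175 = 0.2800
Known eligible: 329 + 27 + 182 + 94 + 56 = 688
e = 688 / (688 + 89) = 688 / 777 = 0.8855
Eligible share of unknowns: 0.8855 × 487 = 431.24
Denominator: 688 + 431.24 = 1119.24
RR3 = 329 / 1119.24 = 0.2939
Difference = 29.39 − 28.00 = 1.39 percentage points

1.4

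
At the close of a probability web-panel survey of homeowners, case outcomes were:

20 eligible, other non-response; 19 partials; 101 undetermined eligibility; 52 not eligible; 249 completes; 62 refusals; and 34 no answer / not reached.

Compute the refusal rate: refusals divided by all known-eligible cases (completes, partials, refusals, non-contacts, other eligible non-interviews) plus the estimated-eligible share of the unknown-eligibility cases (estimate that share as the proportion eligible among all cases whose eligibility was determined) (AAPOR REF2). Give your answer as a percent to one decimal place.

Num: 62
Determined eligible: 249 + 19 + 62 + 34 + 20 = 384
e = 384 / (384 + 52) = 384 / 436 = 0.8807
Eligible share of unknowns: 0.8807 × 101 = 88.95
Base: 384 + 88.95 = 472.95
REF2 = 62 / 472.95 = 0.1311

13.1%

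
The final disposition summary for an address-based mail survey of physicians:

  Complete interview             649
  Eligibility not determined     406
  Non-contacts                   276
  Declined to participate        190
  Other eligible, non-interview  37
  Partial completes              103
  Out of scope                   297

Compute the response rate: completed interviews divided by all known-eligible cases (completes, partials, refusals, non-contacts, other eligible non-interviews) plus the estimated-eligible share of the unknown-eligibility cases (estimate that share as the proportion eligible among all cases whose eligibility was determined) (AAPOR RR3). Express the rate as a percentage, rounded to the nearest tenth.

Numerator: 649
Determined eligible: 649 + 103 + 190 + 276 + 37 = 1255
e = 1255 / (1255 + 297) = 1255 / 1552 = 0.8086
Estimated eligible among unknowns: 0.8086 × 406 = 328.29
Denominator: 1255 + 328.29 = 1583.29
RR3 = 649 / 1583.29 = 0.4099

41.0%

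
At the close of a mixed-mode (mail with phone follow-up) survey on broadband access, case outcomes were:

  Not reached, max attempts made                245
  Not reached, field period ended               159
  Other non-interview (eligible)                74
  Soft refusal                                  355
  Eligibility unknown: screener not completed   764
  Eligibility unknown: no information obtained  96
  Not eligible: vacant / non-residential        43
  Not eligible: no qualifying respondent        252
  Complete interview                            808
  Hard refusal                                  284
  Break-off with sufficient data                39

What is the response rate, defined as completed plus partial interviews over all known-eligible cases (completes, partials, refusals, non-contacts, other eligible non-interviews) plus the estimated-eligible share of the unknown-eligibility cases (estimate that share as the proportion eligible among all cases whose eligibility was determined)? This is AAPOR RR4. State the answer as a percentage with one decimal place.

31.2%

Refusal or break-off = 284 + 355 = 639
No answer / not reached = 159 + 245 = 404
Undetermined eligibility = 764 + 96 = 860
Out of scope = 252 + 43 = 295
Top → 808 + 39 = 847
Eligible (known) → 808 + 39 + 639 + 404 + 74 = 1964
e = 1964 / (1964 + 295) = 1964 / 2259 = 0.8694
Eligible share of unknowns → 0.8694 × 860 = 747.68
Denom → 1964 + 747.68 = 2711.68
RR4 = 847 / 2711.68 = 0.3124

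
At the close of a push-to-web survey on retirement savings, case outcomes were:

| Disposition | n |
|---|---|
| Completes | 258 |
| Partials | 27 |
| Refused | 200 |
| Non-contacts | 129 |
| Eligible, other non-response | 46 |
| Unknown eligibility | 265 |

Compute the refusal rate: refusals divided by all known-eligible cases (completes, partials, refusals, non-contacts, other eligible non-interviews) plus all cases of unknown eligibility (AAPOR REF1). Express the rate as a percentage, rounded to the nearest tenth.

Top = 200
Base = 258 + 27 + 200 + 129 + 46 + 265 = 925
REF1 = 200 / 925 = 0.2162

21.6%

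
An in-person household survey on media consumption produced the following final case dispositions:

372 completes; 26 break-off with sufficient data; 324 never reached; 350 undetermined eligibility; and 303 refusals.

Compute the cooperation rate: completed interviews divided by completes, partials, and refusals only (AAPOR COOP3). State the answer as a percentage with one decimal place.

Numerator = 372
Denominator = 372 + 26 + 303 = 701
COOP3 = 372 / 701 = 0.5307

53.1%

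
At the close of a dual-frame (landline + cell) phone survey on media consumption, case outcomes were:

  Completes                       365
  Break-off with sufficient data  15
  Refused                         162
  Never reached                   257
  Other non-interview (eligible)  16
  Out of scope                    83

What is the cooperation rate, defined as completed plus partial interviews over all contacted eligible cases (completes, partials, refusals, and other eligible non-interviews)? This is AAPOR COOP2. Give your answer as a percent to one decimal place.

Numerator → 365 + 15 = 380
Denominator → 365 + 15 + 162 + 16 = 558
COOP2 = 380 / 558 = 0.6810

68.1%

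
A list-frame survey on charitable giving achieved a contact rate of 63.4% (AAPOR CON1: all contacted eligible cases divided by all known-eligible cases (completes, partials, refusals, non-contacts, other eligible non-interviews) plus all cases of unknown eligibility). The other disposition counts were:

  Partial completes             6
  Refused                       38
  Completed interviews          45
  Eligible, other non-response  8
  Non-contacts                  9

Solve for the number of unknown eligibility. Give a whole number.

47

Num: 45 + 6 + 38 + 8 = 97
CON1 = 97 / D = 0.634
D = 97 / 0.634 = 153.0
Rest of base = 106
unknown eligibility = 153.0 − 106 ≈ 47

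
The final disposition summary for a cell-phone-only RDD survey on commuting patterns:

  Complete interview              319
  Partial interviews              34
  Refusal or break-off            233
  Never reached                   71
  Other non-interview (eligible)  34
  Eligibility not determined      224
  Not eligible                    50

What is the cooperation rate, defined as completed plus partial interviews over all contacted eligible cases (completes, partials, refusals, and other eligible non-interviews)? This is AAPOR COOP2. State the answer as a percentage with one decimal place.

Top = 319 + 34 = 353
Denominator = 319 + 34 + 233 + 34 = 620
COOP2 = 353 / 620 = 0.5694

56.9%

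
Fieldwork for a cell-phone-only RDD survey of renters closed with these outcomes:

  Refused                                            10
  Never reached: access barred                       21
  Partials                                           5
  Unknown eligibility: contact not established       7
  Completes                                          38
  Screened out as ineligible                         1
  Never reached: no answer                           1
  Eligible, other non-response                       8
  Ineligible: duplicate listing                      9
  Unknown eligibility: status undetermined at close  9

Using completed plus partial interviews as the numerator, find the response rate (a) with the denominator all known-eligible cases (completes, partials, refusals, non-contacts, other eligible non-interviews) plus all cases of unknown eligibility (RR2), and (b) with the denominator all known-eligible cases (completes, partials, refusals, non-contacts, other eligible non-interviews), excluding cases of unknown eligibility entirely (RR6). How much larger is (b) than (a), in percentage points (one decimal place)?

No answer / not reached = 1 + 21 = 22
Unknown eligibility = 7 + 9 = 16
Screened out, ineligible = 1 + 9 = 10
Num: 38 + 5 = 43
Denom: 38 + 5 + 10 + 22 + 8 + 16 = 99
RR2 = 43 / 99 = 0.4343
Denom: 38 + 5 + 10 + 22 + 8 = 83
RR6 = 43 / 83 = 0.5181
Difference = 51.81 − 43.43 = 8.38 percentage points

8.4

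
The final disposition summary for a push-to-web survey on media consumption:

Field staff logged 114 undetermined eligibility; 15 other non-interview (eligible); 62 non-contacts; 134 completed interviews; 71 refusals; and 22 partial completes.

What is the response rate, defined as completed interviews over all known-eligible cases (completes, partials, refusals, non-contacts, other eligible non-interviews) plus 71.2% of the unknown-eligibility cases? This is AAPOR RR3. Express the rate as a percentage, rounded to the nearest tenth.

34.8%

Top → 134
Eligible (known) → 134 + 22 + 71 + 62 + 15 = 304
Eligible share of unknowns → 0.7120 × 114 = 81.17
Base → 304 + 81.17 = 385.17
RR3 = 134 / 385.17 = 0.3479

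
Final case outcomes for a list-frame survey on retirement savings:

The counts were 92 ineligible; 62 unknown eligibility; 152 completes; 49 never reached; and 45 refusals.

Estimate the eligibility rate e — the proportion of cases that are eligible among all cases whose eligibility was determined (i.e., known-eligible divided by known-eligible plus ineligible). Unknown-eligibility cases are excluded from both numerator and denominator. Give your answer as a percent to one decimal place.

72.8%

Determined eligible → 152 + 45 + 49 = 246
e = 246 / (246 + 92) = 246 / 338 = 0.7278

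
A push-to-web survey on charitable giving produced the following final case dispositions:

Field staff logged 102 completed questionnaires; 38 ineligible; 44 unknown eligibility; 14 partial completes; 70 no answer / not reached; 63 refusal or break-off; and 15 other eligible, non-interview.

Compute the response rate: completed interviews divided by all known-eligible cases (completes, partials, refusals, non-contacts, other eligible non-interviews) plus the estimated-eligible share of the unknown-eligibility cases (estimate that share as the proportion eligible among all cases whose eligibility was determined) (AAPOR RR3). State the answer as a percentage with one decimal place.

33.7%

Numerator: 102
Determined eligible: 102 + 14 + 63 + 70 + 15 = 264
e = 264 / (264 + 38) = 264 / 302 = 0.8742
Eligible share of unknowns: 0.8742 × 44 = 38.46
Denominator: 264 + 38.46 = 302.46
RR3 = 102 / 302.46 = 0.3372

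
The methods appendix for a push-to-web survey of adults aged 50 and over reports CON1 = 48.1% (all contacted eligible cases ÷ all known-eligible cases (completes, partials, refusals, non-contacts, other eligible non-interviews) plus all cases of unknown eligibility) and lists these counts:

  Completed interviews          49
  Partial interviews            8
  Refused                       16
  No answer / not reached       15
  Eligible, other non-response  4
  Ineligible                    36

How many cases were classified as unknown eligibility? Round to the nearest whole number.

Num: 49 + 8 + 16 + 4 = 77
CON1 = 77 / D = 0.481
D = 77 / 0.481 = 160.1
Remaining denominator categories sum to 92
unknown eligibility = 160.1 − 92 ≈ 68

68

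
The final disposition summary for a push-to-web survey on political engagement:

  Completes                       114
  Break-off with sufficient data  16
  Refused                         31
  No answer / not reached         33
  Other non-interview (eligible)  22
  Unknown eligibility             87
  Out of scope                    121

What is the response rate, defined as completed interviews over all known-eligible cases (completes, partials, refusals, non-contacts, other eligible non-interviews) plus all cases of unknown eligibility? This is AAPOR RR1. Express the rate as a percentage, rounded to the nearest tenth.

37.6%

Num → 114
Denominator → 114 + 16 + 31 + 33 + 22 + 87 = 303
RR1 = 114 / 303 = 0.3762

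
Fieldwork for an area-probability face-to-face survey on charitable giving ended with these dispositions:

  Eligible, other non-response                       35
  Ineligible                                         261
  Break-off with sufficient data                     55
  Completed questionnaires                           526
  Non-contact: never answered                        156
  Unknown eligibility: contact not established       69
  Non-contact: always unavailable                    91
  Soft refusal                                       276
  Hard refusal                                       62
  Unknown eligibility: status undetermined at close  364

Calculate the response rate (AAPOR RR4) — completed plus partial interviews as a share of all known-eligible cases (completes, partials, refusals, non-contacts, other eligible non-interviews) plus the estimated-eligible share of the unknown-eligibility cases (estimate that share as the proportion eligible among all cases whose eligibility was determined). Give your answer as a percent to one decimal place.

37.3%

Refusal or break-off = 62 + 276 = 338
Non-contacts = 156 + 91 = 247
Unknown eligibility = 69 + 364 = 433
Num → 526 + 55 = 581
Known eligible → 526 + 55 + 338 + 247 + 35 = 1201
e = 1201 / (1201 + 261) = 1201 / 1462 = 0.8215
Estimated eligible among unknowns → 0.8215 × 433 = 355.71
Denom → 1201 + 355.71 = 1556.71
RR4 = 581 / 1556.71 = 0.3732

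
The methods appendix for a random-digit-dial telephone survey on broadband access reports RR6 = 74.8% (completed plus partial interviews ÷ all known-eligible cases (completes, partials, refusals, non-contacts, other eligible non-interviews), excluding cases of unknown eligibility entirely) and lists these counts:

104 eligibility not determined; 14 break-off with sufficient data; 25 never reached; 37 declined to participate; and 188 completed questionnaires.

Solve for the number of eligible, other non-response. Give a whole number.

6

Num = 188 + 14 = 202
RR6 = 202 / D = 0.748
D = 202 / 0.748 = 270.1
Rest of base = 264
eligible, other non-response = 270.1 − 264 ≈ 6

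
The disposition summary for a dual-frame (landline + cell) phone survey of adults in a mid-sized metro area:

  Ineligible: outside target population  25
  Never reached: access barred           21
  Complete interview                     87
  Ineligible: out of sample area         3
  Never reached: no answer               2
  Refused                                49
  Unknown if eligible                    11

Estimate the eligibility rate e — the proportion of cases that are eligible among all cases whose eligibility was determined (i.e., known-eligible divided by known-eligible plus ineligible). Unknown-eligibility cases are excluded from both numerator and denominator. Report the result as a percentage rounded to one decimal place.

85.0%

No contact after all attempts = 2 + 21 = 23
Out of scope = 25 + 3 = 28
Known eligible: 87 + 49 + 23 = 159
e = 159 / (159 + 28) = 159 / 187 = 0.8503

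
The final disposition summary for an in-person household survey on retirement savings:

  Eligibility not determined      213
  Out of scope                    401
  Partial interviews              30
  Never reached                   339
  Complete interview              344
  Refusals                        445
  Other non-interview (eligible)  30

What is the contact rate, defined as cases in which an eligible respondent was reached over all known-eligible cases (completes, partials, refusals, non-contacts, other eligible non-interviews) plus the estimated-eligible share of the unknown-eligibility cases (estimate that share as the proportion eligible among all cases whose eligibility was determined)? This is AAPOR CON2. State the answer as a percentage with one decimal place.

63.0%

Num → 344 + 30 + 445 + 30 = 849
Determined eligible → 344 + 30 + 445 + 339 + 30 = 1188
e = 1188 / (1188 + 401) = 1188 / 1589 = 0.7476
e × U → 0.7476 × 213 = 159.24
Denominator → 1188 + 159.24 = 1347.24
CON2 = 849 / 1347.24 = 0.6302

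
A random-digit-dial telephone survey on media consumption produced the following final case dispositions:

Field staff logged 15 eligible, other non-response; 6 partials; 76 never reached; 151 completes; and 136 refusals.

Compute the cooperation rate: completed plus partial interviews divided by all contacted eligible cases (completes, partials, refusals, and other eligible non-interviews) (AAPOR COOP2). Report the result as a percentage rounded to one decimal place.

Numerator: 151 + 6 = 157
Denominator: 151 + 6 + 136 + 15 = 308
COOP2 = 157 / 308 = 0.5097

51.0%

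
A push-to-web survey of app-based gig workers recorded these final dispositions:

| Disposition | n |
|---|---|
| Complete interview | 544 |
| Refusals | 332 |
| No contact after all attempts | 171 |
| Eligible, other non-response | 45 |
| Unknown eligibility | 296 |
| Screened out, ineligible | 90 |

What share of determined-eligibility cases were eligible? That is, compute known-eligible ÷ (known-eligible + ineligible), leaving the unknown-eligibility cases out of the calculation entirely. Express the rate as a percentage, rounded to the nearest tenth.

92.4%

Eligible (known) → 544 + 332 + 171 + 45 = 1092
e = 1092 / (1092 + 90) = 1092 / 1182 = 0.9239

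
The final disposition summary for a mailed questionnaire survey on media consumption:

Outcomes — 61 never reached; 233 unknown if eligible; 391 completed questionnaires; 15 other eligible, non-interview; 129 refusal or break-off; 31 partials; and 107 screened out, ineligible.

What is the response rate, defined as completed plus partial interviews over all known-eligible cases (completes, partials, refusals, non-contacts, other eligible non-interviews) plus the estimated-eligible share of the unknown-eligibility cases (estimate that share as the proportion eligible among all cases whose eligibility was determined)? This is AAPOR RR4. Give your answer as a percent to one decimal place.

51.1%

Top: 391 + 31 = 422
Determined eligible: 391 + 31 + 129 + 61 + 15 = 627
e = 627 / (627 + 107) = 627 / 734 = 0.8542
Estimated eligible among unknowns: 0.8542 × 233 = 199.03
Base: 627 + 199.03 = 826.03
RR4 = 422 / 826.03 = 0.5109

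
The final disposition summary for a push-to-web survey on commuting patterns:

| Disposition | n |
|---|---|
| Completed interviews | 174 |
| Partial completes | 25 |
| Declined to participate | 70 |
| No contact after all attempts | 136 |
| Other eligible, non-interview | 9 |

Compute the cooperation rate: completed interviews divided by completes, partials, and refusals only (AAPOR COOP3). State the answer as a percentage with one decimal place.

64.7%

Numerator: 174
Denominator: 174 + 25 + 70 = 269
COOP3 = 174 / 269 = 0.6468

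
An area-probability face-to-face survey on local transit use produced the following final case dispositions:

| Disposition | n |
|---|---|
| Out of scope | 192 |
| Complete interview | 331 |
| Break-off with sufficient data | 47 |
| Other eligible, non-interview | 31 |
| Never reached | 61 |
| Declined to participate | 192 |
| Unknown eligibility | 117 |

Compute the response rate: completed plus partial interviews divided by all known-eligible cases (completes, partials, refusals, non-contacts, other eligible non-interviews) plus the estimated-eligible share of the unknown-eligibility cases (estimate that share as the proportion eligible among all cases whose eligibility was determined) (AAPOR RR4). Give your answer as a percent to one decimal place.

Numerator → 331 + 47 = 378
Eligible (known) → 331 + 47 + 192 + 61 + 31 = 662
e = 662 / (662 + 192) = 662 / 854 = 0.7752
Estimated eligible among unknowns → 0.7752 × 117 = 90.70
Base → 662 + 90.70 = 752.70
RR4 = 378 / 752.70 = 0.5022

50.2%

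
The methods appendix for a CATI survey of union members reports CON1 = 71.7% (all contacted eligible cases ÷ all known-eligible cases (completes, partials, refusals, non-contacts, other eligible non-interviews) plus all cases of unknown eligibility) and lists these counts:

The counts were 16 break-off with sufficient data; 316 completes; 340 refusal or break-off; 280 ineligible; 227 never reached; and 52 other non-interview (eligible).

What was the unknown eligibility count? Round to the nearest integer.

Top: 316 + 16 + 340 + 52 = 724
CON1 = 724 / D = 0.717
D = 724 / 0.717 = 1009.8
Remaining denominator categories sum to 951
unknown eligibility = 1009.8 − 951 ≈ 59

59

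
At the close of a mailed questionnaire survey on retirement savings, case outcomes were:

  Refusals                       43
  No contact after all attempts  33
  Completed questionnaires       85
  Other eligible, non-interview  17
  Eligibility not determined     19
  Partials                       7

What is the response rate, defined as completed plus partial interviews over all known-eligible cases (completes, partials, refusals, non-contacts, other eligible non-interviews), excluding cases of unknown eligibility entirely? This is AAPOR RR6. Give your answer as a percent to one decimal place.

49.7%

Numerator = 85 + 7 = 92
Denom = 85 + 7 + 43 + 33 + 17 = 185
RR6 = 92 / 185 = 0.4973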